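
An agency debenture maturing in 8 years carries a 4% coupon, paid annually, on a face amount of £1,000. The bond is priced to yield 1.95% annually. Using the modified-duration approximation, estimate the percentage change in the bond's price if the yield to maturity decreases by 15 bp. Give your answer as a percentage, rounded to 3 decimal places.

+1.042%

Periodic yield y = 0.0195. Modified duration first:
  t   CF        PV=CF/(1+0.0195)^t    t·PV
  1        40.00        39.2349        39.2349
  2        40.00        38.4845        76.9689
  3        40.00        37.7484       113.2451
  4        40.00        37.0264       148.1055
  5        40.00        36.3182       181.5908
  6        40.00        35.6235       213.7410
  7        40.00        34.9421       244.5949
  8     1,040.00       891.1186     7,128.9486
  Σ                  1,150.4965     8,146.4298
P = 1,150.4965; D_Mac = 7.08079 yrs; D_mod = 7.08079/(1+0.0195) = 6.94536 yrs.
ΔP/P ≈ -D_mod · Δy = -6.94536 × (-0.0015) = +0.010418 = +1.0418%.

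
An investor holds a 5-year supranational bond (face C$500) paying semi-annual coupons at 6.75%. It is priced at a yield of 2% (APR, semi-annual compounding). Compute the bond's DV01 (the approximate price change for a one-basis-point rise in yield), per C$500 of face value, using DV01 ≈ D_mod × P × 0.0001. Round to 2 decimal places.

Periodic yield y = 0.01.
  t   CF        PV=CF/(1+0.01)^t    t·PV
  1       16.875        16.7079        16.7079
  2       16.875        16.5425        33.0850
  3       16.875        16.3787        49.1361
  4       16.875        16.2165        64.8662
  5       16.875        16.0560        80.2799
  6       16.875        15.8970        95.3821
  7       16.875        15.7396       110.1773
  8       16.875        15.5838       124.6702
  9       16.875        15.4295       138.8654
  10     516.875       467.9202     4,679.2019
  Σ                    612.4717     5,392.3721
P = 612.4717; D_Mac = 8.80428 half-year periods = 4.40214 yrs; D_mod = 4.35855 yrs.
DV01 ≈ 4.35855 × 612.4717 × 0.0001 = 0.266949.

C$0.27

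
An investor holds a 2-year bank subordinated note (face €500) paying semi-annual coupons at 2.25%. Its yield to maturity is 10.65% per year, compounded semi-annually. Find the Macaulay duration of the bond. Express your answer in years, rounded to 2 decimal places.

Periodic yield y = 0.05325. Discount each cash flow and weight by its period:
  t   CF        PV=CF/(1+0.05325)^t    t·PV
  1        5.625         5.3406         5.3406
  2        5.625         5.0706        10.1412
  3        5.625         4.8142        14.4427
  4      505.625       410.8683     1,643.4733
  Σ                    426.0938     1,673.3979
Price P = Σ PV = 426.0938.
Macaulay duration = Σ(t·PV) / P = 1,673.3979 / 426.0938 = 3.92730 half-year periods.
In years: 3.92730 / 2 = 1.96365 years.

1.96 years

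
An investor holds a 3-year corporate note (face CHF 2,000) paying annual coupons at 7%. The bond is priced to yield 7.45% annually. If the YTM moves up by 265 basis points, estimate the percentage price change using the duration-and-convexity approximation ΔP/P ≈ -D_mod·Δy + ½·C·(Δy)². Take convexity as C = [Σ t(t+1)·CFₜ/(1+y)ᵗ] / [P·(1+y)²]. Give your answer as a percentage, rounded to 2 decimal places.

-6.59%

With y = 0.0745:
  t   CF        PV=CF/(1+0.0745)^t    t·PV        t(t+1)·PV
  1       140.00       130.2932       130.2932         260.5863
  2       140.00       121.2593       242.5187         727.5560
  3     2,140.00     1,725.0215     5,175.0645      20,700.2581
  Σ                  1,976.5740     5,547.8764      21,688.4004
P = 1,976.5740; D_Mac = 2.80681 yrs; D_mod = 2.61221 yrs; C = 9.50389.
Duration effect: -2.61221 × (+0.0265) = -0.069223
Convexity effect: 0.5 × 9.50389 × (0.0265)² = +0.0033371
ΔP/P ≈ -0.069223 + 0.0033371 = -0.065886 = -6.5886%.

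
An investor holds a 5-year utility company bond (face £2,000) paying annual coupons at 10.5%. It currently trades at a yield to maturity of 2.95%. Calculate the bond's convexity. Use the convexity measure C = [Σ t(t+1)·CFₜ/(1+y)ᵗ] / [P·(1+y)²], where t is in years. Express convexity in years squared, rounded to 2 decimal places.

With y = 0.0295:
  t   CF        PV=CF/(1+0.0295)^t    t·PV        t(t+1)·PV
  1       210.00       203.9825       203.9825         407.9650
  2       210.00       198.1375       396.2749       1,188.8248
  3       210.00       192.4599       577.3797       2,309.5187
  4       210.00       186.9450       747.7801       3,738.9003
  5     2,210.00     1,910.9993     9,554.9963      57,329.9778
  Σ                  2,692.5241    11,480.4135      64,975.1866
P = 2,692.5241.
Convexity = Σ t(t+1)·PV / [P·(1+y)²] = 64,975.1866 / (2,692.5241 × 1.059870) = 22.76854.

22.77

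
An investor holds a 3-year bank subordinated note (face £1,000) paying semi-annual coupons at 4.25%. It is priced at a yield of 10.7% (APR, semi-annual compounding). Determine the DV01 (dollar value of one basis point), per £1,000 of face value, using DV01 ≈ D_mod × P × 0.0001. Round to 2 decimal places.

£0.23

Periodic yield y = 0.0535.
  t   CF        PV=CF/(1+0.0535)^t    t·PV
  1        21.25        20.1709        20.1709
  2        21.25        19.1465        38.2930
  3        21.25        18.1742        54.5226
  4        21.25        17.2513        69.0050
  5        21.25        16.3752        81.8759
  6     1,021.25       747.0073     4,482.0436
  Σ                    838.1253     4,745.9111
P = 838.1253; D_Mac = 5.66253 half-year periods = 2.83127 yrs; D_mod = 2.68749 yrs.
DV01 ≈ 2.68749 × 838.1253 × 0.0001 = 0.225245.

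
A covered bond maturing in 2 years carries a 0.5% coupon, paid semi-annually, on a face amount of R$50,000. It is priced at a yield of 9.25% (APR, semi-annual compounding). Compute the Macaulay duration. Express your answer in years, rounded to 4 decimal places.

Periodic yield y = 0.04625. Discount each cash flow and weight by its period:
  t   CF        PV=CF/(1+0.04625)^t    t·PV
  1       125.00       119.4743       119.4743
  2       125.00       114.1929       228.3858
  3       125.00       109.1449       327.4348
  4    50,125.00    41,832.3730   167,329.4921
  Σ                 42,175.1852   168,004.7871
Price P = Σ PV = 42,175.1852.
Macaulay duration = Σ(t·PV) / P = 168,004.7871 / 42,175.1852 = 3.98350 half-year periods.
In years: 3.98350 / 2 = 1.99175 years.

1.9917 years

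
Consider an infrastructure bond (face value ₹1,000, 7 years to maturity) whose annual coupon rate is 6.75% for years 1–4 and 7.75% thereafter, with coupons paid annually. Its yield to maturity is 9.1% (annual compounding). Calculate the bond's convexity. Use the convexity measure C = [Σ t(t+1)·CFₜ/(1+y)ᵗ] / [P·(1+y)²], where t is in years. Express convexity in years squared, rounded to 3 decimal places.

With y = 0.091:
  t   CF        PV=CF/(1+0.091)^t    t·PV        t(t+1)·PV
  1        67.50        61.8698        61.8698         123.7397
  2        67.50        56.7093       113.4186         340.2558
  3        67.50        51.9792       155.9376         623.7503
  4        67.50        47.6436       190.5745         952.8724
  5        77.50        50.1393       250.6963       1,504.1779
  6        77.50        45.9572       275.7430       1,930.2008
  7     1,077.50       585.6579     4,099.6055      32,796.8438
  Σ                    899.9563     5,147.8453      38,271.8407
P = 899.9563.
Convexity = Σ t(t+1)·PV / [P·(1+y)²] = 38,271.8407 / (899.9563 × 1.190281) = 35.72798.

35.728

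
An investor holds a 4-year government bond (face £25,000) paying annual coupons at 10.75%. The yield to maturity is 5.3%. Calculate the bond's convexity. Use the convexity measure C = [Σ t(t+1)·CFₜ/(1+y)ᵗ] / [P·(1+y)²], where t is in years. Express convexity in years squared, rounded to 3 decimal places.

15.063

With y = 0.053:
  t   CF        PV=CF/(1+0.053)^t    t·PV        t(t+1)·PV
  1     2,687.50     2,552.2317     2,552.2317       5,104.4634
  2     2,687.50     2,423.7718     4,847.5436      14,542.6309
  3     2,687.50     2,301.7776     6,905.3328      27,621.3312
  4    27,687.50    22,520.0971    90,080.3884     450,401.9421
  Σ                 29,797.8782   104,385.4966     497,670.3676
P = 29,797.8782.
Convexity = Σ t(t+1)·PV / [P·(1+y)²] = 497,670.3676 / (29,797.8782 × 1.108809) = 15.06259.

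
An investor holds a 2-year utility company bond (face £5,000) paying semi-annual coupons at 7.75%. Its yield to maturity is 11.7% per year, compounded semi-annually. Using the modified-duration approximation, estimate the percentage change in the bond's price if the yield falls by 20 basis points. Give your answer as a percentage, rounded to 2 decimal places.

+0.36%

Periodic yield y = 0.0585. Modified duration first:
  t   CF        PV=CF/(1+0.0585)^t    t·PV
  1       193.75       183.0420       183.0420
  2       193.75       172.9259       345.8518
  3       193.75       163.3688       490.1064
  4     5,193.75     4,137.3055    16,549.2220
  Σ                  4,656.6422    17,568.2222
P = 4,656.6422; D_Mac = 3.77272 half-year periods = 1.88636 yrs; D_mod = 1.88636/(1+0.0585) = 1.78211 yrs.
ΔP/P ≈ -D_mod · Δy = -1.78211 × (-0.002) = +0.003564 = +0.3564%.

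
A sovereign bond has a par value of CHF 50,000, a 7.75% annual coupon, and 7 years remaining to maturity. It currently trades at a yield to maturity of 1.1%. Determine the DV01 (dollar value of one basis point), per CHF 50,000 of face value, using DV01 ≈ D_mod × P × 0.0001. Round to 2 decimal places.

Periodic yield y = 0.011.
  t   CF        PV=CF/(1+0.011)^t    t·PV
  1     3,875.00     3,832.8388     3,832.8388
  2     3,875.00     3,791.1363     7,582.2725
  3     3,875.00     3,749.8875    11,249.6625
  4     3,875.00     3,709.0875    14,836.3502
  5     3,875.00     3,668.7315    18,343.6575
  6     3,875.00     3,628.8145    21,772.8873
  7    53,875.00    49,903.2918   349,323.0425
  Σ                 72,283.7879   426,940.7113
P = 72,283.7879; D_Mac = 5.90645 yrs; D_mod = 5.84219 yrs.
DV01 ≈ 5.84219 × 72,283.7879 × 0.0001 = 42.229546.

CHF 42.23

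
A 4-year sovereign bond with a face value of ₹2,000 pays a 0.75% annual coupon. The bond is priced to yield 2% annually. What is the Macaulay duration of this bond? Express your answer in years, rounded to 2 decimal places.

3.95 years

Periodic yield y = 0.02. Discount each cash flow and weight by its year:
  t   CF        PV=CF/(1+0.02)^t    t·PV
  1        15.00        14.7059        14.7059
  2        15.00        14.4175        28.8351
  3        15.00        14.1348        42.4045
  4     2,015.00     1,861.5485     7,446.1941
  Σ                  1,904.8068     7,532.1396
Price P = Σ PV = 1,904.8068.
Macaulay duration = Σ(t·PV) / P = 7,532.1396 / 1,904.8068 = 3.95428 years.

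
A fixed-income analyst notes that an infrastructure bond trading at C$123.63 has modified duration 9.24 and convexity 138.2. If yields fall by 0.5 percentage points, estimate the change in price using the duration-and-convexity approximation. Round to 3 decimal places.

+C$5.925

Duration effect: -D_mod·Δy = -9.24 × (-0.005) = +0.046200
Convexity effect: ½·C·(Δy)² = 0.5 × 138.2 × (-0.005)² = +0.0017275
ΔP/P ≈ +0.046200 + 0.0017275 = +0.0479275
ΔP ≈ 123.63 × (+0.0479275) = +5.925276825.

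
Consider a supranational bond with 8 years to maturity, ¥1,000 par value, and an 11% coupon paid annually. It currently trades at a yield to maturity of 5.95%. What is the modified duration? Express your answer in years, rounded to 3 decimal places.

Periodic yield y = 0.0595. First find Macaulay duration:
  t   CF        PV=CF/(1+0.0595)^t    t·PV
  1       110.00       103.8226       103.8226
  2       110.00        97.9920       195.9841
  3       110.00        92.4889       277.4668
  4       110.00        87.2949       349.1796
  5       110.00        82.3925       411.9627
  6       110.00        77.7655       466.5929
  7       110.00        73.3983       513.7880
  8     1,110.00       699.0613     5,592.4908
  Σ                  1,314.2161     7,911.2875
P = 1,314.2161; Macaulay duration = 7,911.2875 / 1,314.2161 = 6.01978 years.
Modified duration = D_Mac / (1 + y) = 6.01978 / 1.0595 = 5.68171 years.

5.682 years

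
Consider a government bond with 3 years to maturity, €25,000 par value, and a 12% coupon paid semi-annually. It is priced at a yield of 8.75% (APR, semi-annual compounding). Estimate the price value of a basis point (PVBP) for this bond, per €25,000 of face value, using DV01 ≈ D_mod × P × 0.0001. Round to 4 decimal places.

€6.8136

Periodic yield y = 0.04375.
  t   CF        PV=CF/(1+0.04375)^t    t·PV
  1     1,500.00     1,437.1257     1,437.1257
  2     1,500.00     1,376.8869     2,753.7739
  3     1,500.00     1,319.1731     3,957.5194
  4     1,500.00     1,263.8784     5,055.5138
  5     1,500.00     1,210.9015     6,054.5075
  6    26,500.00    20,495.8976   122,975.3857
  Σ                 27,103.8634   142,233.8260
P = 27,103.8634; D_Mac = 5.24773 half-year periods = 2.62387 yrs; D_mod = 2.51388 yrs.
DV01 ≈ 2.51388 × 27,103.8634 × 0.0001 = 6.813596.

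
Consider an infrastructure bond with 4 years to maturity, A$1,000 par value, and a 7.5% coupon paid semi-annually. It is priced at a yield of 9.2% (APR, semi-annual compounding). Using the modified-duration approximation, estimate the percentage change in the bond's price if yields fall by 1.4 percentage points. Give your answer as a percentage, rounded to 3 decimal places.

Periodic yield y = 0.046. Modified duration first:
  t   CF        PV=CF/(1+0.046)^t    t·PV
  1        37.50        35.8509        35.8509
  2        37.50        34.2742        68.5485
  3        37.50        32.7670        98.3009
  4        37.50        31.3260       125.3039
  5        37.50        29.9483       149.7417
  6        37.50        28.6313       171.7878
  7        37.50        27.3722       191.6053
  8     1,037.50       723.9934     5,791.9475
  Σ                    944.1633     6,633.0865
P = 944.1633; D_Mac = 7.02536 half-year periods = 3.51268 yrs; D_mod = 3.51268/(1+0.046) = 3.35820 yrs.
ΔP/P ≈ -D_mod · Δy = -3.35820 × (-0.014) = +0.047015 = +4.7015%.

+4.701%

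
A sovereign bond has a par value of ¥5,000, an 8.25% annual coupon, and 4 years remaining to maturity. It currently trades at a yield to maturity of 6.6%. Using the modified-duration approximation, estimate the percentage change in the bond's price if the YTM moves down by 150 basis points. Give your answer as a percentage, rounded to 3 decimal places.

+5.035%

Periodic yield y = 0.066. Modified duration first:
  t   CF        PV=CF/(1+0.066)^t    t·PV
  1       412.50       386.9606       386.9606
  2       412.50       363.0024       726.0049
  3       412.50       340.5276     1,021.5829
  4     5,412.50     4,191.4963    16,765.9853
  Σ                  5,281.9870    18,900.5337
P = 5,281.9870; D_Mac = 3.57830 yrs; D_mod = 3.57830/(1+0.066) = 3.35675 yrs.
ΔP/P ≈ -D_mod · Δy = -3.35675 × (-0.015) = +0.050351 = +5.0351%.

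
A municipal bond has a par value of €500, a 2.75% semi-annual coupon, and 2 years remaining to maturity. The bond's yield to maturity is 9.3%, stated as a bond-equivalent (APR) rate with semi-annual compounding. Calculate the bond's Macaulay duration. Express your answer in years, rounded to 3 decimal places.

1.957 years

Periodic yield y = 0.0465. Discount each cash flow and weight by its period:
  t   CF        PV=CF/(1+0.0465)^t    t·PV
  1        6.875         6.5695         6.5695
  2        6.875         6.2776        12.5552
  3        6.875         5.9987        17.9960
  4      506.875       422.6141     1,690.4562
  Σ                    441.4599     1,727.5770
Price P = Σ PV = 441.4599.
Macaulay duration = Σ(t·PV) / P = 1,727.5770 / 441.4599 = 3.91333 half-year periods.
In years: 3.91333 / 2 = 1.95666 years.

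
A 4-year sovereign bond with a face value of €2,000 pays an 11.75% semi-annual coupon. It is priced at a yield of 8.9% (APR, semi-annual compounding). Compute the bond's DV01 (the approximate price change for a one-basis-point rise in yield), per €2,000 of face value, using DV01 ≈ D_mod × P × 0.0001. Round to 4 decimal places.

€0.6995

Periodic yield y = 0.0445.
  t   CF        PV=CF/(1+0.0445)^t    t·PV
  1       117.50       112.4940       112.4940
  2       117.50       107.7013       215.4026
  3       117.50       103.1128       309.3384
  4       117.50        98.7198       394.8790
  5       117.50        94.5139       472.5695
  6       117.50        90.4872       542.9233
  7       117.50        86.6321       606.4246
  8     2,117.50     1,494.7063    11,957.6504
  Σ                  2,188.3674    14,611.6817
P = 2,188.3674; D_Mac = 6.67698 half-year periods = 3.33849 yrs; D_mod = 3.19626 yrs.
DV01 ≈ 3.19626 × 2,188.3674 × 0.0001 = 0.699458.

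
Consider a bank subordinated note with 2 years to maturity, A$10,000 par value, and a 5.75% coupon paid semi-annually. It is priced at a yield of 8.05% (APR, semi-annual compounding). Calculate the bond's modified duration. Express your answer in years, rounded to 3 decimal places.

Periodic yield y = 0.04025. First find Macaulay duration:
  t   CF        PV=CF/(1+0.04025)^t    t·PV
  1       287.50       276.3759       276.3759
  2       287.50       265.6822       531.3643
  3       287.50       255.4022       766.2067
  4    10,287.50     8,785.3476    35,141.3905
  Σ                  9,582.8079    36,715.3373
P = 9,582.8079; Macaulay duration = 36,715.3373 / 9,582.8079 = 3.83138 half-year periods = 1.91569 years.
Modified duration = D_Mac / (1 + y) = 1.91569 / 1.04025 = 1.84156 years.

1.842 years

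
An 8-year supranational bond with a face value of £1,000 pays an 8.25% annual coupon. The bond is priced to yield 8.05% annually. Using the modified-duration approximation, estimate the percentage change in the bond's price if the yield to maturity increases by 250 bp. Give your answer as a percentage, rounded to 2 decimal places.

-14.28%

Periodic yield y = 0.0805. Modified duration first:
  t   CF        PV=CF/(1+0.0805)^t    t·PV
  1        82.50        76.3535        76.3535
  2        82.50        70.6650       141.3300
  3        82.50        65.4003       196.2009
  4        82.50        60.5278       242.1112
  5        82.50        56.0183       280.0916
  6        82.50        51.8448       311.0689
  7        82.50        47.9822       335.8757
  8     1,082.50       582.6795     4,661.4360
  Σ                  1,011.4715     6,244.4677
P = 1,011.4715; D_Mac = 6.17365 yrs; D_mod = 6.17365/(1+0.0805) = 5.71369 yrs.
ΔP/P ≈ -D_mod · Δy = -5.71369 × (+0.025) = -0.142842 = -14.2842%.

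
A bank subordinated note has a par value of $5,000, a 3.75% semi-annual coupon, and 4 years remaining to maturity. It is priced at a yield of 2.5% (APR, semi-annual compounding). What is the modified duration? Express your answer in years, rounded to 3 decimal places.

Periodic yield y = 0.0125. First find Macaulay duration:
  t   CF        PV=CF/(1+0.0125)^t    t·PV
  1        93.75        92.5926        92.5926
  2        93.75        91.4495       182.8989
  3        93.75        90.3205       270.9614
  4        93.75        89.2054       356.8216
  5        93.75        88.1041       440.5205
  6        93.75        87.0164       522.0984
  7        93.75        85.9421       601.5948
  8     5,093.75     4,611.8733    36,894.9867
  Σ                  5,236.5039    39,362.4749
P = 5,236.5039; Macaulay duration = 39,362.4749 / 5,236.5039 = 7.51694 half-year periods = 3.75847 years.
Modified duration = D_Mac / (1 + y) = 3.75847 / 1.0125 = 3.71207 years.

3.712 years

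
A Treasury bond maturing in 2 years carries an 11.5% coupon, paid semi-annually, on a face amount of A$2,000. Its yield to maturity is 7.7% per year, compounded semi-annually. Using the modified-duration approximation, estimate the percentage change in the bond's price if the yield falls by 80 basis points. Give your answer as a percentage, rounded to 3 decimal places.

+1.424%

Periodic yield y = 0.0385. Modified duration first:
  t   CF        PV=CF/(1+0.0385)^t    t·PV
  1       115.00       110.7366       110.7366
  2       115.00       106.6313       213.2627
  3       115.00       102.6782       308.0347
  4     2,115.00     1,818.3788     7,273.5153
  Σ                  2,138.4250     7,905.5493
P = 2,138.4250; D_Mac = 3.69690 half-year periods = 1.84845 yrs; D_mod = 1.84845/(1+0.0385) = 1.77992 yrs.
ΔP/P ≈ -D_mod · Δy = -1.77992 × (-0.008) = +0.014239 = +1.4239%.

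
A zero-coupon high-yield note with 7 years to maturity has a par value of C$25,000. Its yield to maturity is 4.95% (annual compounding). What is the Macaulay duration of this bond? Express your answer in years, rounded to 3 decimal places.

7.000 years

A zero-coupon bond has a single cash flow at maturity, so its Macaulay duration equals its maturity: 7 years.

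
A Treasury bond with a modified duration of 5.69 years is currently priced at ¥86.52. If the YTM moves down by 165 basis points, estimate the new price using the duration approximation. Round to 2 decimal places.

¥94.64

Duration approximation: ΔP/P ≈ -D_mod · Δy = -5.69 × (-0.0165) = +0.093885.
New price ≈ 86.52 × (1 + 0.093885) = 94.6429302.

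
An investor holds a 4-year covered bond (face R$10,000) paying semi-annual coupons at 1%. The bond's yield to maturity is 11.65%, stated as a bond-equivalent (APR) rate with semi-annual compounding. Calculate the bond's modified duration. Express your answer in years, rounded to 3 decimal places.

Periodic yield y = 0.05825. First find Macaulay duration:
  t   CF        PV=CF/(1+0.05825)^t    t·PV
  1        50.00        47.2478        47.2478
  2        50.00        44.6471        89.2942
  3        50.00        42.1896       126.5687
  4        50.00        39.8673       159.4692
  5        50.00        37.6729       188.3643
  6        50.00        35.5992       213.5953
  7        50.00        33.6397       235.4779
  8    10,050.00     6,389.3966    51,115.1726
  Σ                  6,670.2602    52,175.1900
P = 6,670.2602; Macaulay duration = 52,175.1900 / 6,670.2602 = 7.82206 half-year periods = 3.91103 years.
Modified duration = D_Mac / (1 + y) = 3.91103 / 1.05825 = 3.69575 years.

3.696 years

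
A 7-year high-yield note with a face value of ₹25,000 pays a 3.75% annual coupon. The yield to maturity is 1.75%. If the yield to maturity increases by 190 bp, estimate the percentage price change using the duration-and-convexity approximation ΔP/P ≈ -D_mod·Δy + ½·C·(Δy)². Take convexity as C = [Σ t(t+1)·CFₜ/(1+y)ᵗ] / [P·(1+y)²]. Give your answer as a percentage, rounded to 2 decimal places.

With y = 0.0175:
  t   CF        PV=CF/(1+0.0175)^t    t·PV        t(t+1)·PV
  1       937.50       921.3759       921.3759       1,842.7518
  2       937.50       905.5292     1,811.0583       5,433.1750
  3       937.50       889.9549     2,669.8648      10,679.4594
  4       937.50       874.6486     3,498.5944      17,492.9720
  5       937.50       859.6055     4,298.0275      25,788.1651
  6       937.50       844.8211     5,068.9268      35,482.4876
  7    25,937.50    22,971.3854   160,799.6980   1,286,397.5841
  Σ                 28,267.3207   179,067.5458   1,383,116.5949
P = 28,267.3207; D_Mac = 6.33479 yrs; D_mod = 6.22584 yrs; C = 47.26126.
Duration effect: -6.22584 × (+0.019) = -0.118291
Convexity effect: 0.5 × 47.26126 × (0.019)² = +0.0085307
ΔP/P ≈ -0.118291 + 0.0085307 = -0.109760 = -10.9760%.

-10.98%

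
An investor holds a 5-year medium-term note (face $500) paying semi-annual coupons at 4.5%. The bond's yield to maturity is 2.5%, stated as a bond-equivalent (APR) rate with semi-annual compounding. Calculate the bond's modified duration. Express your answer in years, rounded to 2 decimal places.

Periodic yield y = 0.0125. First find Macaulay duration:
  t   CF        PV=CF/(1+0.0125)^t    t·PV
  1        11.25        11.1111        11.1111
  2        11.25        10.9739        21.9479
  3        11.25        10.8385        32.5154
  4        11.25        10.7046        42.8186
  5        11.25        10.5725        52.8625
  6        11.25        10.4420        62.6518
  7        11.25        10.3131        72.1914
  8        11.25        10.1857        81.4859
  9        11.25        10.0600        90.5398
  10      511.25       451.5262     4,515.2625
  Σ                    546.7276     4,983.3868
P = 546.7276; Macaulay duration = 4,983.3868 / 546.7276 = 9.11493 half-year periods = 4.55747 years.
Modified duration = D_Mac / (1 + y) = 4.55747 / 1.0125 = 4.50120 years.

4.50 years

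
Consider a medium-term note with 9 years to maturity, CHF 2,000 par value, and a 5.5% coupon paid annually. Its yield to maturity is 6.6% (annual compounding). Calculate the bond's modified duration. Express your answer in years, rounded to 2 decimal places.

6.81 years

Periodic yield y = 0.066. First find Macaulay duration:
  t   CF        PV=CF/(1+0.066)^t    t·PV
  1       110.00       103.1895       103.1895
  2       110.00        96.8007       193.6013
  3       110.00        90.8074       272.4221
  4       110.00        85.1851       340.7406
  5       110.00        79.9110       399.5551
  6       110.00        74.9634       449.7806
  7       110.00        70.3222       492.2552
  8       110.00        65.9683       527.7461
  9     2,110.00     1,187.0462    10,683.4156
  Σ                  1,854.1937    13,462.7060
P = 1,854.1937; Macaulay duration = 13,462.7060 / 1,854.1937 = 7.26068 years.
Modified duration = D_Mac / (1 + y) = 7.26068 / 1.066 = 6.81114 years.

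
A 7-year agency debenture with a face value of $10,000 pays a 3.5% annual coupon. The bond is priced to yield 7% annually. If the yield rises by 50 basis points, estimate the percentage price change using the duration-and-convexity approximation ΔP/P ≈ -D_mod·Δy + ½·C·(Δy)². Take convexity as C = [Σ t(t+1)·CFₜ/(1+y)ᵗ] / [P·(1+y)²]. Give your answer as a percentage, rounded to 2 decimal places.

With y = 0.07:
  t   CF        PV=CF/(1+0.07)^t    t·PV        t(t+1)·PV
  1       350.00       327.1028       327.1028         654.2056
  2       350.00       305.7036       611.4071       1,834.2213
  3       350.00       285.7043       857.1128       3,428.4511
  4       350.00       267.0133     1,068.0533       5,340.2665
  5       350.00       249.5452     1,247.7258       7,486.3549
  6       350.00       233.2198     1,399.3187       9,795.2307
  7    10,350.00     6,445.4598    45,118.2188     360,945.7504
  Σ                  8,113.7487    50,628.9393     389,484.4805
P = 8,113.7487; D_Mac = 6.23989 yrs; D_mod = 5.83168 yrs; C = 41.92770.
Duration effect: -5.83168 × (+0.005) = -0.029158
Convexity effect: 0.5 × 41.92770 × (0.005)² = +0.0005241
ΔP/P ≈ -0.029158 + 0.0005241 = -0.028634 = -2.8634%.

-2.86%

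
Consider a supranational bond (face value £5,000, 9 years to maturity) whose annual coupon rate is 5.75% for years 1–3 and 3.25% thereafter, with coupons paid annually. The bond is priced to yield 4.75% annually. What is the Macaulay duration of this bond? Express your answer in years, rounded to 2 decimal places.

Periodic yield y = 0.0475. Discount each cash flow and weight by its year:
  t   CF        PV=CF/(1+0.0475)^t    t·PV
  1       287.50       274.4630       274.4630
  2       287.50       262.0172       524.0344
  3       287.50       250.1357       750.4072
  4       162.50       134.9700       539.8800
  5       162.50       128.8496       644.2482
  6       162.50       123.0068       738.0409
  7       162.50       117.4289       822.0026
  8       162.50       112.1040       896.8320
  9     5,162.50     3,399.9598    30,599.6380
  Σ                  4,802.9351    35,789.5463
Price P = Σ PV = 4,802.9351.
Macaulay duration = Σ(t·PV) / P = 35,789.5463 / 4,802.9351 = 7.45160 years.

7.45 years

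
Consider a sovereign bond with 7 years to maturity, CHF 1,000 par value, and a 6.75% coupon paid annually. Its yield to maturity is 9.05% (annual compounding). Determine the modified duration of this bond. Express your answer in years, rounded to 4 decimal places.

5.2430 years

Periodic yield y = 0.0905. First find Macaulay duration:
  t   CF        PV=CF/(1+0.0905)^t    t·PV
  1        67.50        61.8982        61.8982
  2        67.50        56.7613       113.5226
  3        67.50        52.0507       156.1522
  4        67.50        47.7311       190.9242
  5        67.50        43.7699       218.8494
  6        67.50        40.1374       240.8247
  7     1,067.50       582.0874     4,074.6118
  Σ                    884.4360     5,056.7831
P = 884.4360; Macaulay duration = 5,056.7831 / 884.4360 = 5.71752 years.
Modified duration = D_Mac / (1 + y) = 5.71752 / 1.0905 = 5.24303 years.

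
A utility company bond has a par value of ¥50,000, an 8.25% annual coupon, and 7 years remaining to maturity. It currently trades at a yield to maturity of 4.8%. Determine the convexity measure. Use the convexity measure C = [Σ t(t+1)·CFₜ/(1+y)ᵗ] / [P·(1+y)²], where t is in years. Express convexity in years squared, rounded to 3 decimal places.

With y = 0.048:
  t   CF        PV=CF/(1+0.048)^t    t·PV        t(t+1)·PV
  1     4,125.00     3,936.0687     3,936.0687       7,872.1374
  2     4,125.00     3,755.7907     7,511.5815      22,534.7445
  3     4,125.00     3,583.7698    10,751.3094      43,005.2376
  4     4,125.00     3,419.6277    13,678.5107      68,392.5534
  5     4,125.00     3,263.0035    16,315.0175      97,890.1050
  6     4,125.00     3,113.5530    18,681.3177     130,769.2242
  7    54,125.00    38,982.4321   272,877.0245   2,183,016.1962
  Σ                 60,054.2454   343,750.8300   2,553,480.1983
P = 60,054.2454.
Convexity = Σ t(t+1)·PV / [P·(1+y)²] = 2,553,480.1983 / (60,054.2454 × 1.098304) = 38.71384.

38.714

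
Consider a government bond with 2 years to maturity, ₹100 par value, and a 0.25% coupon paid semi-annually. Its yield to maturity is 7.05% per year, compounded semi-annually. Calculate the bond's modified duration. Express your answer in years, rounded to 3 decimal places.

1.928 years

Periodic yield y = 0.03525. First find Macaulay duration:
  t   CF        PV=CF/(1+0.03525)^t    t·PV
  1        0.125         0.1207         0.1207
  2        0.125         0.1166         0.2333
  3        0.125         0.1127         0.3380
  4      100.125        87.1689       348.6756
  Σ                     87.5189       349.3676
P = 87.5189; Macaulay duration = 349.3676 / 87.5189 = 3.99191 half-year periods = 1.99595 years.
Modified duration = D_Mac / (1 + y) = 1.99595 / 1.03525 = 1.92799 years.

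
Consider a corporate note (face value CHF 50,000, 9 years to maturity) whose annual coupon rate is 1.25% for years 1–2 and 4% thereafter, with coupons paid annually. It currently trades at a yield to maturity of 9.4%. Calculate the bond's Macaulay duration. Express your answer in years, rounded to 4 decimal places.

7.8605 years

Periodic yield y = 0.094. Discount each cash flow and weight by its year:
  t   CF        PV=CF/(1+0.094)^t    t·PV
  1       625.00       571.2980       571.2980
  2       625.00       522.2102     1,044.4205
  3     2,000.00     1,527.4888     4,582.4663
  4     2,000.00     1,396.2420     5,584.9681
  5     2,000.00     1,276.2724     6,381.3621
  6     2,000.00     1,166.6110     6,999.6659
  7     2,000.00     1,066.3720     7,464.6041
  8     2,000.00       974.7459     7,797.9672
  9    52,000.00    23,165.8076   208,492.2687
  Σ                 31,667.0480   248,919.0211
Price P = Σ PV = 31,667.0480.
Macaulay duration = Σ(t·PV) / P = 248,919.0211 / 31,667.0480 = 7.86051 years.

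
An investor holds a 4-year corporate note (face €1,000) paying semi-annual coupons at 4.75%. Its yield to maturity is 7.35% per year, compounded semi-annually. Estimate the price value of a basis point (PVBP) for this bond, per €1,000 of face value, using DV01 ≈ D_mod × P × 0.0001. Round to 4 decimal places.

Periodic yield y = 0.03675.
  t   CF        PV=CF/(1+0.03675)^t    t·PV
  1        23.75        22.9081        22.9081
  2        23.75        22.0961        44.1922
  3        23.75        21.3128        63.9385
  4        23.75        20.5574        82.2295
  5        23.75        19.8287        99.1433
  6        23.75        19.1258       114.7547
  7        23.75        18.4478       129.1348
  8     1,023.75       767.0109     6,136.0876
  Σ                    911.2877     6,692.3887
P = 911.2877; D_Mac = 7.34388 half-year periods = 3.67194 yrs; D_mod = 3.54178 yrs.
DV01 ≈ 3.54178 × 911.2877 × 0.0001 = 0.322758.

€0.3228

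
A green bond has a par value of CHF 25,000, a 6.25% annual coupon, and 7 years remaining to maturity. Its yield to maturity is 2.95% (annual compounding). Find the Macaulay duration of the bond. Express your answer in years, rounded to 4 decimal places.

5.9919 years

Periodic yield y = 0.0295. Discount each cash flow and weight by its year:
  t   CF        PV=CF/(1+0.0295)^t    t·PV
  1     1,562.50     1,517.7271     1,517.7271
  2     1,562.50     1,474.2371     2,948.4741
  3     1,562.50     1,431.9933     4,295.9798
  4     1,562.50     1,390.9599     5,563.8398
  5     1,562.50     1,351.1024     6,755.5121
  6     1,562.50     1,312.3870     7,874.3220
  7    26,562.50    21,671.2764   151,698.9346
  Σ                 30,149.6831   180,654.7894
Price P = Σ PV = 30,149.6831.
Macaulay duration = Σ(t·PV) / P = 180,654.7894 / 30,149.6831 = 5.99193 years.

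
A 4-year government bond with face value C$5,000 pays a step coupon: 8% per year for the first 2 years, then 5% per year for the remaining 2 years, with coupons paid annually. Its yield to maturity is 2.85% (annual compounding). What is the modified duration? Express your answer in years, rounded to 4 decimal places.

Periodic yield y = 0.0285. First find Macaulay duration:
  t   CF        PV=CF/(1+0.0285)^t    t·PV
  1       400.00       388.9159       388.9159
  2       400.00       378.1389       756.2779
  3       250.00       229.7879       689.3636
  4     5,250.00     4,691.8284    18,767.3136
  Σ                  5,688.6711    20,601.8710
P = 5,688.6711; Macaulay duration = 20,601.8710 / 5,688.6711 = 3.62156 years.
Modified duration = D_Mac / (1 + y) = 3.62156 / 1.0285 = 3.52121 years.

3.5212 years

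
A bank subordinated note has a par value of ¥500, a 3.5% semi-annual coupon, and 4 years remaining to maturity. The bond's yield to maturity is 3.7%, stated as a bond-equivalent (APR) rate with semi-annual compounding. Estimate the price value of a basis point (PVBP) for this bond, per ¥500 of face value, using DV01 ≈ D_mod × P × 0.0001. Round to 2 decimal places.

¥0.18

Periodic yield y = 0.0185.
  t   CF        PV=CF/(1+0.0185)^t    t·PV
  1         8.75         8.5911         8.5911
  2         8.75         8.4350        16.8700
  3         8.75         8.2818        24.8454
  4         8.75         8.1314        32.5255
  5         8.75         7.9837        39.9184
  6         8.75         7.8387        47.0320
  7         8.75         7.6963        53.8740
  8       508.75       439.3556     3,514.8447
  Σ                    496.3135     3,738.5010
P = 496.3135; D_Mac = 7.53254 half-year periods = 3.76627 yrs; D_mod = 3.69786 yrs.
DV01 ≈ 3.69786 × 496.3135 × 0.0001 = 0.183530.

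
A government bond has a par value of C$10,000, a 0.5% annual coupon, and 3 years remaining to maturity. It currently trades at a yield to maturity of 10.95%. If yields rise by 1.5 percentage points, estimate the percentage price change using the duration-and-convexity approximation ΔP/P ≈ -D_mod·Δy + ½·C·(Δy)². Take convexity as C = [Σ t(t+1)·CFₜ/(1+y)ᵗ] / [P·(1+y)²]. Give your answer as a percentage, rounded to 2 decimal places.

-3.92%

With y = 0.1095:
  t   CF        PV=CF/(1+0.1095)^t    t·PV        t(t+1)·PV
  1        50.00        45.0653        45.0653          90.1307
  2        50.00        40.6177        81.2354         243.7062
  3    10,050.00     7,358.4127    22,075.2381      88,300.9525
  Σ                  7,444.0958    22,201.5389      88,634.7894
P = 7,444.0958; D_Mac = 2.98244 yrs; D_mod = 2.68809 yrs; C = 9.67248.
Duration effect: -2.68809 × (+0.015) = -0.040321
Convexity effect: 0.5 × 9.67248 × (0.015)² = +0.0010882
ΔP/P ≈ -0.040321 + 0.0010882 = -0.039233 = -3.9233%.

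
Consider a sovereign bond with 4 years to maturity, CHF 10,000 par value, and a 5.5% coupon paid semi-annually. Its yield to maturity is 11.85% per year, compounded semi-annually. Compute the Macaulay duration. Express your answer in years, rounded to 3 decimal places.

Periodic yield y = 0.05925. Discount each cash flow and weight by its period:
  t   CF        PV=CF/(1+0.05925)^t    t·PV
  1       275.00       259.6177       259.6177
  2       275.00       245.0957       490.1915
  3       275.00       231.3861       694.1583
  4       275.00       218.4433       873.7733
  5       275.00       206.2245     1,031.1227
  6       275.00       194.6892     1,168.1352
  7       275.00       183.7991     1,286.5937
  8    10,275.00     6,483.2691    51,866.1529
  Σ                  8,022.5248    57,669.7453
Price P = Σ PV = 8,022.5248.
Macaulay duration = Σ(t·PV) / P = 57,669.7453 / 8,022.5248 = 7.18848 half-year periods.
In years: 7.18848 / 2 = 3.59424 years.

3.594 years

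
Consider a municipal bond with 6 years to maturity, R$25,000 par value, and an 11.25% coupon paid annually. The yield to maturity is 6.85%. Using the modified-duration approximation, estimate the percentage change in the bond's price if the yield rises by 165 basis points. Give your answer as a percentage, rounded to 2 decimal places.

Periodic yield y = 0.0685. Modified duration first:
  t   CF        PV=CF/(1+0.0685)^t    t·PV
  1     2,812.50     2,632.1947     2,632.1947
  2     2,812.50     2,463.4484     4,926.8969
  3     2,812.50     2,305.5203     6,916.5609
  4     2,812.50     2,157.7167     8,630.8668
  5     2,812.50     2,019.3886    10,096.9430
  6    27,812.50    18,689.2929   112,135.7571
  Σ                 30,267.5616   145,339.2194
P = 30,267.5616; D_Mac = 4.80181 yrs; D_mod = 4.80181/(1+0.0685) = 4.49398 yrs.
ΔP/P ≈ -D_mod · Δy = -4.49398 × (+0.0165) = -0.074151 = -7.4151%.

-7.42%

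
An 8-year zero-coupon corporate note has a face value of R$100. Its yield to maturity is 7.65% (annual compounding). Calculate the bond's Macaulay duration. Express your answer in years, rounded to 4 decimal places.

A zero-coupon bond has a single cash flow at maturity, so its Macaulay duration equals its maturity: 8 years.

8.0000 years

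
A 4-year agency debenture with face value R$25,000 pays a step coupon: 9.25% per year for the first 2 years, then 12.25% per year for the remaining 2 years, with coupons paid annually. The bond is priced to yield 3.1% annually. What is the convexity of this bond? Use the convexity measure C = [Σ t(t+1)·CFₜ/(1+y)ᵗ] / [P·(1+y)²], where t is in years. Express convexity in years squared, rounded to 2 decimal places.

16.08

With y = 0.031:
  t   CF        PV=CF/(1+0.031)^t    t·PV        t(t+1)·PV
  1     2,312.50     2,242.9680     2,242.9680       4,485.9360
  2     2,312.50     2,175.5267     4,351.0533      13,053.1600
  3     3,062.50     2,794.4742     8,383.4225      33,533.6902
  4    28,062.50    24,836.5745    99,346.2980     496,731.4902
  Σ                 32,049.5433   114,323.7419     547,804.2764
P = 32,049.5433.
Convexity = Σ t(t+1)·PV / [P·(1+y)²] = 547,804.2764 / (32,049.5433 × 1.062961) = 16.08001.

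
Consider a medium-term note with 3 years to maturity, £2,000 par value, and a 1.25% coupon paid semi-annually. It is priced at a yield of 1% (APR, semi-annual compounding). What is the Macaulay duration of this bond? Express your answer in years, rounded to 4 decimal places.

Periodic yield y = 0.005. Discount each cash flow and weight by its period:
  t   CF        PV=CF/(1+0.005)^t    t·PV
  1        12.50        12.4378        12.4378
  2        12.50        12.3759        24.7519
  3        12.50        12.3144        36.9431
  4        12.50        12.2531        49.0124
  5        12.50        12.1921        60.9607
  6     2,012.50     1,953.1676    11,719.0058
  Σ                  2,014.7410    11,903.1116
Price P = Σ PV = 2,014.7410.
Macaulay duration = Σ(t·PV) / P = 11,903.1116 / 2,014.7410 = 5.90801 half-year periods.
In years: 5.90801 / 2 = 2.95401 years.

2.9540 years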